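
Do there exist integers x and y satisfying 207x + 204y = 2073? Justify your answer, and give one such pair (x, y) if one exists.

x = 11, y = -1

Since gcd(207, 204) = 3 and 2073 = 3·691, Bézout's identity guarantees a solution.
Dividing through by 3 reduces the equation to 69x + 68y = 691.
Run the Euclidean algorithm on 69 and 68: 69 = 1·68 + 1, 68 = 68·1 + 0.
Unwinding: 1 = 69 − 1·68, i.e. 69·1 + 68·(-1) = 1.
Multiplying through by 691: x = 1·691 = 691, y = (-1)·691 = -691 is a solution.
Subtracting 10·68 from x and adding 10·69 to y gives the tidier solution (11, -1).
Indeed 207·11 + 204·(-1) = 2277 − 204 = 2073.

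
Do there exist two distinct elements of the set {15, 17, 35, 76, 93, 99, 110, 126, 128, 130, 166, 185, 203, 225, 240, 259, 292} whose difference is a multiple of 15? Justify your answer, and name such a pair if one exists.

Reduce each element mod 15: 15↦0, 17↦2, 35↦5, 76↦1, 93↦3, 99↦9, 110↦5, 126↦6, 128↦8, 130↦10, 166↦1, 185↦5, 203↦8, 225↦0, 240↦0, 259↦4, 292↦7. The residue 0 repeats (at 15 and 225), and 225 − 15 = 210 = 14·15.

15 and 225 are such a pair.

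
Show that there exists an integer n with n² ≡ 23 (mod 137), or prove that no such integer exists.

No such integer exists.

Apply Euler's criterion with the prime 137: 23 is a quadratic residue iff 23^68 ≡ 1 (mod 137), and a non-residue iff it is ≡ −1.
Squaring successively (mod 137): 23^2 = 529 ≡ 118; 23^4 ≡ 118² = 13924 ≡ 87; 23^8 ≡ 87² = 7569 ≡ 34; 23^16 ≡ 34² = 1156 ≡ 60; 23^32 ≡ 60² = 3600 ≡ 38; 23^64 ≡ 38² = 1444 ≡ 74.
Since 68 = 64 + 4, 23^68 ≡ 74 · 87; multiplying out mod 137: 74·87 = 6438 ≡ 136. Thus 23^68 ≡ 136 ≡ −1 (mod 137).
By Euler's criterion 23 is a quadratic non-residue mod 137: no n satisfies n² ≡ 23 (mod 137).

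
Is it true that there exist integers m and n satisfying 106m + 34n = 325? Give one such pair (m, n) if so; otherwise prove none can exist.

Any value of 106m + 34n is a multiple of gcd(106, 34) = 2.
But 325 = 2·162 + 1, so 2 ∤ 325.
So the equation is unsolvable over ℤ.

There are no such integers.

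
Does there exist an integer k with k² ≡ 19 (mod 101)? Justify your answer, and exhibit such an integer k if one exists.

k = 25 works: 25² = 625, and 625 − 19 = 606 = 6·101.

k = 25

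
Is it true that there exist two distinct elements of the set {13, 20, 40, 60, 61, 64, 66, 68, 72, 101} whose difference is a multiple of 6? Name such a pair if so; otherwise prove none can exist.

Both 13 and 61 leave remainder 1 on division by 6; their difference 48 = 8·6 is a multiple of 6.

The pair (13, 61) works.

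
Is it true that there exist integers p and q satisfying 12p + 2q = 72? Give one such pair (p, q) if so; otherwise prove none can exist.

p = 0, q = 36

gcd(12, 2) = 2, and 2 divides 72, so integer solutions exist.
Dividing through by 2 reduces the equation to 6p + 1q = 36.
With a unit coefficient on q, (p, q) = (0, 36) is an immediate solution.
Indeed 12·0 + 2·36 = 0 + 72 = 72.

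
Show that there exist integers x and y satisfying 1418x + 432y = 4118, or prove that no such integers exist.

x = 55, y = -171

gcd(1418, 432) = 2, and 2 divides 4118, so integer solutions exist.
Dividing through by 2 reduces the equation to 709x + 216y = 2059.
Euclidean algorithm: 709 = 3·216 + 61, 216 = 3·61 + 33, 61 = 1·33 + 28, 33 = 1·28 + 5, 28 = 5·5 + 3, 5 = 1·3 + 2, 3 = 1·2 + 1, 2 = 2·1 + 0.
Back-substituting, 1 = 3 − 1·2 = 3 − (5 − 1·3) = −5 + 2·3 = −5 + 2·(28 − 5·5) = 2·28 − 11·5 = 2·28 − 11·(33 − 1·28) = −11·33 + 13·28 = −11·33 + 13·(61 − 1·33) = 13·61 − 24·33 = 13·61 − 24·(216 − 3·61) = −24·216 + 85·61 = −24·216 + 85·(709 − 3·216) = 85·709 − 279·216; that is, 709·85 + 216·(-279) = 1.
Multiplying through by 2059: x = 85·2059 = 175015, y = (-279)·2059 = -574461 is a solution.
Shifting by a multiple of (216, −709) keeps it a solution: x = 175015 − 810·216 = 55, y = -574461 + 810·709 = -171.
Check: 1418·55 + 432·(-171) = 77990 − 73872 = 4118. ✓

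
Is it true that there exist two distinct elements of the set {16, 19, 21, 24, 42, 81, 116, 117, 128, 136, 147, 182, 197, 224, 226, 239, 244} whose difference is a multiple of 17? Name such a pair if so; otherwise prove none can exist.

Residues mod 17: 16↦16, 19↦2, 21↦4, 24↦7, 42↦8, 81↦13, 116↦14, 117↦15, 128↦9, 136↦0, 147↦11, 182↦12, 197↦10, 224↦3, 226↦5, 239↦1, 244↦6.
All 17 residues are distinct, so no two elements differ by a multiple of 17.

No such pair exists.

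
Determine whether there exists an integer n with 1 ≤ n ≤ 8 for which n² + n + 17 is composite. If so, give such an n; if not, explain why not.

The values for n = 1, 2, …, 8 are 19, 23, 29, 37, 47, 59, 73, 89, and each of these is prime.
So no value in the range makes the expression composite.

No, no such integer n in that range exists.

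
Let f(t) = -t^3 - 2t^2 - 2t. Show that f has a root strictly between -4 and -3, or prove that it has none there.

f(-4) = 40 and f(-3) = 15, both positive.
The derivative f'(t) = -3t^2 - 4t - 2 is a quadratic with discriminant (-4)² − 4·(-3)·(-2) = -8 < 0; it never vanishes, so it is always negative (sign of the leading coefficient).
So f is strictly decreasing; between -4 and -3 its values lie between f(-4) = 40 and f(-3) = 15, all positive. Therefore f has no root in (-4, -3).

f has no root in that interval.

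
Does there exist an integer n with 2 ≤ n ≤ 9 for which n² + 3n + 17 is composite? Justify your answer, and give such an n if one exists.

At n = 8: 8² + 3·8 + 17 = 105 = 3·35, which is composite.

n = 8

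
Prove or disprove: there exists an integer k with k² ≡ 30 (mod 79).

No, no such integer exists.

79 is prime, so by Euler's criterion 30 is a square mod 79 iff 30^((79−1)/2) = 30^39 ≡ 1 (mod 79).
Repeated squaring mod 79: 30^2 = 900 ≡ 31; 30^4 ≡ 31² = 961 ≡ 13; 30^8 ≡ 13² = 169 ≡ 11; 30^16 ≡ 11² = 121 ≡ 42; 30^32 ≡ 42² = 1764 ≡ 26.
Since 39 = 32 + 4 + 2 + 1, 30^39 ≡ 26 · 13 · 31 · 30; multiplying out mod 79: 26·13 = 338 ≡ 22, then 22·31 = 682 ≡ 50, then 50·30 = 1500 ≡ 78. Thus 30^39 ≡ 78 ≡ −1 (mod 79).
By Euler's criterion 30 is a quadratic non-residue mod 79: no k satisfies k² ≡ 30 (mod 79).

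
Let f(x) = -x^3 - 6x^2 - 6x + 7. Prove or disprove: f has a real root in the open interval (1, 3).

f(1) = -6 and f(3) = -92, both negative, so a sign-change argument is unavailable; we show f keeps this sign on the whole interval.
Substitute x = 1 + u, where 0 < u < 2 on the interval. Expanding, f(1 + u) = -u^3 - 9u^2 - 21u - 6.
All 4 nonzero coefficients of this polynomial in u are negative; hence for u > 0 the value is a sum of negative terms (the constant -6 among them).
So f is strictly negative on (1, 3); no root exists in the interval.

No.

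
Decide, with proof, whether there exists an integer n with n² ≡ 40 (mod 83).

n = 66 works: 66² = 4356, and 4356 − 40 = 4316 = 52·83.

n = 66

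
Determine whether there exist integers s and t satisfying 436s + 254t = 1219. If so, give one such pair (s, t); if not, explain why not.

Both 436 and 254 are divisible by gcd(436, 254) = 2, hence so is any combination 436s + 254t.
But 1219 = 2·609 + 1, so 2 ∤ 1219.
Therefore 436s + 254t = 1219 has no solution in integers.

No such integers exist.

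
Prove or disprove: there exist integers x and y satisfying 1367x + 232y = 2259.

x = 21, y = -114

Since gcd(1367, 232) = 1, every integer is an integer combination of 1367 and 232.
Euclidean algorithm: 1367 = 5·232 + 207, 232 = 1·207 + 25, 207 = 8·25 + 7, 25 = 3·7 + 4, 7 = 1·4 + 3, 4 = 1·3 + 1, 3 = 3·1 + 0.
Back-substituting, 1 = 4 − 1·3 = 4 − (7 − 1·4) = −7 + 2·4 = −7 + 2·(25 − 3·7) = 2·25 − 7·7 = 2·25 − 7·(207 − 8·25) = −7·207 + 58·25 = −7·207 + 58·(232 − 1·207) = 58·232 − 65·207 = 58·232 − 65·(1367 − 5·232) = −65·1367 + 383·232; that is, 1367·(-65) + 232·383 = 1.
Multiplying through by 2259: x = (-65)·2259 = -146835, y = 383·2259 = 865197 is a solution.
Adding 633·232 to x and subtracting 633·1367 from y gives the tidier solution (21, -114).
Check: 1367·21 + 232·(-114) = 28707 − 26448 = 2259. ✓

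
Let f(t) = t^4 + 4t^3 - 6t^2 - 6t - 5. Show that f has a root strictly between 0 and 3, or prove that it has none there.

f(0) = -5 and f(3) = 112, which have opposite signs.
f is continuous everywhere (it is a polynomial), in particular on [0, 3].
By the Intermediate Value Theorem, f takes the value 0 somewhere in the open interval.

Yes, f has a root in the interval.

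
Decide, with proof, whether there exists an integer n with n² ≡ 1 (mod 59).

n = 1

Take n = 1. Then 1² = 1, and since 0 ≤ 1 < 59 this is already reduced: 1² ≡ 1 (mod 59).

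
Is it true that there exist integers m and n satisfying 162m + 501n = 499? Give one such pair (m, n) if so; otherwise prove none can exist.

Both 162 and 501 are divisible by gcd(162, 501) = 3, hence so is any combination 162m + 501n.
However 499 leaves remainder 1 on division by 3.
Hence no integers m, n satisfy the equation.

No such integers exist.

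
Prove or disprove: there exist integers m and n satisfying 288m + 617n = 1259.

m = 375, n = -173

288 and 617 are coprime, so 288m + 617n ranges over all of ℤ.
Euclidean algorithm: 617 = 2·288 + 41, 288 = 7·41 + 1, 41 = 41·1 + 0.
Back-substituting, 1 = 288 − 7·41 = 288 − 7·(617 − 2·288) = −7·617 + 15·288; that is, 288·15 + 617·(-7) = 1.
Times 1259: 288·18885 + 617·(-8813) = 1259, so (18885, -8813) solves it.
Shifting by a multiple of (617, −288) keeps it a solution: m = 18885 − 30·617 = 375, n = -8813 + 30·288 = -173.
Check: 288·375 + 617·(-173) = 108000 − 106741 = 1259. ✓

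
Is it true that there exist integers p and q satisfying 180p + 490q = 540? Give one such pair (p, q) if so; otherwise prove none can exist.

gcd(180, 490) = 10, and 10 divides 540, so integer solutions exist.
Dividing through by 10 reduces the equation to 18p + 49q = 54.
Dividing repeatedly: 49 = 2·18 + 13, 18 = 1·13 + 5, 13 = 2·5 + 3, 5 = 1·3 + 2, 3 = 1·2 + 1, 2 = 2·1 + 0.
Unwinding: 1 = 3 − 1·2 = 3 − (5 − 1·3) = −5 + 2·3 = −5 + 2·(13 − 2·5) = 2·13 − 5·5 = 2·13 − 5·(18 − 1·13) = −5·18 + 7·13 = −5·18 + 7·(49 − 2·18) = 7·49 − 19·18, i.e. 18·(-19) + 49·7 = 1.
Scaling by 54 gives the particular solution (p, q) = (-1026, 378).
The general solution is p = -1026 + 49k, q = 378 − 18k; taking k = 21 gives the smaller pair p = 3, q = 0.
Indeed 180·3 + 490·0 = 540 + 0 = 540.

p = 3, q = 0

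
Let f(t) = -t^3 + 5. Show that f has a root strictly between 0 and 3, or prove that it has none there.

Yes, f has a root in the interval.

f(0) = 5 and f(3) = -22, which have opposite signs.
Since f is a polynomial it is continuous on [0, 3].
By the Intermediate Value Theorem f must vanish at some point of (0, 3).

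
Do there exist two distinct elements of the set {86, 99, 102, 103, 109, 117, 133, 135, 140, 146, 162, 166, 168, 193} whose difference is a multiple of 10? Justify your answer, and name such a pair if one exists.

The pair (86, 146) works.

86 mod 10 = 6 and 146 mod 10 = 6, so 146 − 86 = 60 = 6·10.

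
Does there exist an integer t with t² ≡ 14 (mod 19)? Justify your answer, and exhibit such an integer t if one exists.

No such integer exists.

Squares mod 19 repeat after t = 9 (as (−t)² = t²); for t = 0..9 they are 0, 1, 4, 9, 16, 6, 17, 11, 7, 5.
So the quadratic residues mod 19 are {0, 1, 4, 5, 6, 7, 9, 11, 16, 17}, and 14 is not among them.
Therefore t² ≡ 14 (mod 19) has no solution.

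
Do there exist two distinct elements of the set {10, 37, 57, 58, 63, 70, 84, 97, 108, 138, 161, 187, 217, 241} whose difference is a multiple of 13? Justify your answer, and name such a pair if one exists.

Reduce each element mod 13: 10↦10, 37↦11, 57↦5, 58↦6, 63↦11, 70↦5, 84↦6, 97↦6, 108↦4, 138↦8, 161↦5, 187↦5, 217↦9, 241↦7. The residue 11 repeats (at 37 and 63), and 63 − 37 = 26 = 2·13.

Yes: 37 and 63.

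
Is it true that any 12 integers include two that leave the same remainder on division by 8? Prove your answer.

Partition the integers by their residue mod 8; there are 8 classes.
With 12 integers and only 8 classes, the pigeonhole principle forces two of them, say a and b, into the same class.
So a and b have equal remainders mod 8, which is exactly what was to be shown.

Yes.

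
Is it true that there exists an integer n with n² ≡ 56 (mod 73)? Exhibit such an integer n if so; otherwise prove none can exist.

73 is prime, so by Euler's criterion 56 is a square mod 73 iff 56^((73−1)/2) = 56^36 ≡ 1 (mod 73).
Squaring successively (mod 73): 56^2 = 3136 ≡ 70; 56^4 ≡ 70² = 4900 ≡ 9; 56^8 ≡ 9² = 81 ≡ 8; 56^16 ≡ 8² = 64 ≡ 64; 56^32 ≡ 64² = 4096 ≡ 8.
Since 36 = 32 + 4, 56^36 ≡ 8 · 9; multiplying out mod 73: 8·9 = 72 ≡ 72. Thus 56^36 ≡ 72 ≡ −1 (mod 73).
The value −1 means 56 is a non-residue modulo 73, so n² ≡ 56 (mod 73) is impossible.

No such integer exists.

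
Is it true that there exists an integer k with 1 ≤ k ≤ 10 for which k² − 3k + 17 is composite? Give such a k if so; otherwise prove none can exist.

k = 7

At k = 7: 7² − 3·7 + 17 = 45 = 3·15, which is composite.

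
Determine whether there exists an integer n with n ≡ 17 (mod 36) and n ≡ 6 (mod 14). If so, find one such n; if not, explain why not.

gcd(36, 14) = 2. If n ≡ 17 (mod 36) and n ≡ 6 (mod 14), then n ≡ 17 (mod 2) and n ≡ 6 (mod 2).
But 17 mod 2 = 1 while 6 mod 2 = 0, a contradiction.
So no integer satisfies both congruences.

No, no such integer exists.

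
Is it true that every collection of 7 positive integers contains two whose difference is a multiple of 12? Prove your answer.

No; for instance {14, 15, 16, 17, 18, 19, 20} is a counterexample.

Consider the 7 integers 14, 15, …, 20. They lie in distinct residue classes modulo 12, since 7 ≤ 12.
The differences between them range over 1, …, 6, none of which is divisible by 12.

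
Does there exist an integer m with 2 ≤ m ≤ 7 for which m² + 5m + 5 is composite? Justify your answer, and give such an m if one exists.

At m = 5: 5² + 5·5 + 5 = 55 = 5·11, which is composite.

m = 5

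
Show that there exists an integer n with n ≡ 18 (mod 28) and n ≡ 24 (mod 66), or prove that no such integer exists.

Here gcd(28, 66) = 2, and both 18 and 24 leave remainder 0 mod 2, so the system is consistent.
Put n = 18 + 28t, so we need 28t ≡ 6 (mod 66), equivalently (divide by 2) 14t ≡ 3 (mod 33).
Invert 14 mod 33 by the Euclidean algorithm: 33 = 2·14 + 5, 14 = 2·5 + 4, 5 = 1·4 + 1, 4 = 4·1 + 0; back-substituting, 1 = 5 − 1·4 = 5 − (14 − 2·5) = −14 + 3·5 = −14 + 3·(33 − 2·14) = 3·33 − 7·14. Hence 14·(-7) ≡ 1, so 14⁻¹ ≡ -7 ≡ 26 (mod 33).
Therefore t ≡ 26·3 = 78 ≡ 12 (mod 33).
Then n = 18 + 28·12 = 354.
Indeed 354 ≡ 18 (mod 28) and 354 ≡ 24 (mod 66).

n = 354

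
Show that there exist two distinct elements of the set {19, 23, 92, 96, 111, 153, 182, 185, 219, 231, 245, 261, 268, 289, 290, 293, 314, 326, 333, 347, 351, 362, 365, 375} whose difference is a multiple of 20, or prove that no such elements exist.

The pair (19, 219) works.

Reduce each element mod 20: 19↦19, 23↦3, 92↦12, 96↦16, 111↦11, 153↦13, 182↦2, 185↦5, 219↦19, 231↦11, 245↦5, 261↦1, 268↦8, 289↦9, 290↦10, 293↦13, 314↦14, 326↦6, 333↦13, 347↦7, 351↦11, 362↦2, 365↦5, 375↦15. The residue 19 repeats (at 19 and 219), and 219 − 19 = 200 = 10·20.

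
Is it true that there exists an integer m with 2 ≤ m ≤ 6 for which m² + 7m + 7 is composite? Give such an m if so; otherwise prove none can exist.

m = 2

At m = 2: 2² + 7·2 + 7 = 25 = 5·5, which is composite.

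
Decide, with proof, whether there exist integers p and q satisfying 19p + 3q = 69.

p = 0, q = 23

19 and 3 are coprime, so 19p + 3q ranges over all of ℤ.
Run the Euclidean algorithm on 19 and 3: 19 = 6·3 + 1, 3 = 3·1 + 0.
Working back up the chain: 1 = 19 − 6·3. So 19·1 + 3·(-6) = 1.
Scaling by 69 gives the particular solution (p, q) = (69, -414).
Subtracting 23·3 from p and adding 23·19 to q gives the tidier solution (0, 23).
Check: 19·0 + 3·23 = 0 + 69 = 69. ✓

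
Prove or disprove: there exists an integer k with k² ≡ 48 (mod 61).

k = 32

k = 32 works: 32² = 1024, and 1024 − 48 = 976 = 16·61.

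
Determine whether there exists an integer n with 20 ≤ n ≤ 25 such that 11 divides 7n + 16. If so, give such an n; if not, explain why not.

No such integer n in that range exists.

At n = 20, 7·20 + 16 = 156 ≡ 2 (mod 11), and each step in n adds 7, giving residues 2, 9, 5, 1, 8, 4 for n = 20, 21, …, 25.
The residue 0 does not occur, so no n in [20, 25] makes 7n + 16 a multiple of 11.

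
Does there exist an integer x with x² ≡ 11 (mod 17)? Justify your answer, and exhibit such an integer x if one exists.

No such integer exists.

Since (17 − x)² ≡ x² (mod 17), it suffices to square x = 0, 1, …, 8: the residues are 0, 1, 4, 9, 16, 8, 2, 15, 13.
The set of squares mod 17 is therefore {0, 1, 2, 4, 8, 9, 13, 15, 16}, which does not contain 11.
Hence no integer x has x² ≡ 11 (mod 17).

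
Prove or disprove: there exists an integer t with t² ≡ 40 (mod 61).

No such integer exists.

61 is prime, so by Euler's criterion 40 is a square mod 61 iff 40^((61−1)/2) = 40^30 ≡ 1 (mod 61).
Squaring successively (mod 61): 40^2 = 1600 ≡ 14; 40^4 ≡ 14² = 196 ≡ 13; 40^8 ≡ 13² = 169 ≡ 47; 40^16 ≡ 47² = 2209 ≡ 13.
Since 30 = 16 + 8 + 4 + 2, 40^30 ≡ 13 · 47 · 13 · 14; multiplying out mod 61: 13·47 = 611 ≡ 1, then 1·13 = 13 ≡ 13, then 13·14 = 182 ≡ 60. Thus 40^30 ≡ 60 ≡ −1 (mod 61).
By Euler's criterion 40 is a quadratic non-residue mod 61: no t satisfies t² ≡ 40 (mod 61).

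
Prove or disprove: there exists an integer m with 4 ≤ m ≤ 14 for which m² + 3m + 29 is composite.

At m = 10: 10² + 3·10 + 29 = 159 = 3·53, which is composite.

m = 10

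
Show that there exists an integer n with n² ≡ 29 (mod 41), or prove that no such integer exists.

No, no such integer exists.

Apply Euler's criterion with the prime 41: 29 is a quadratic residue iff 29^20 ≡ 1 (mod 41), and a non-residue iff it is ≡ −1.
Squaring successively (mod 41): 29^2 = 841 ≡ 21; 29^4 ≡ 21² = 441 ≡ 31; 29^8 ≡ 31² = 961 ≡ 18; 29^16 ≡ 18² = 324 ≡ 37.
Since 20 = 16 + 4, 29^20 ≡ 37 · 31; multiplying out mod 41: 37·31 = 1147 ≡ 40. Thus 29^20 ≡ 40 ≡ −1 (mod 41).
The value −1 means 29 is a non-residue modulo 41, so n² ≡ 29 (mod 41) is impossible.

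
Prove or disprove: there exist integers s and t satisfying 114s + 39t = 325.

Both 114 and 39 are divisible by gcd(114, 39) = 3, hence so is any combination 114s + 39t.
But 325 = 3·108 + 1, so 3 ∤ 325.
Therefore 114s + 39t = 325 has no solution in integers.

No, no such integers exist.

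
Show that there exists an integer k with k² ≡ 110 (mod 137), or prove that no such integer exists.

There is no such integer.

Apply Euler's criterion with the prime 137: 110 is a quadratic residue iff 110^68 ≡ 1 (mod 137), and a non-residue iff it is ≡ −1.
Squaring successively (mod 137): 110^2 = 12100 ≡ 44; 110^4 ≡ 44² = 1936 ≡ 18; 110^8 ≡ 18² = 324 ≡ 50; 110^16 ≡ 50² = 2500 ≡ 34; 110^32 ≡ 34² = 1156 ≡ 60; 110^64 ≡ 60² = 3600 ≡ 38.
Since 68 = 64 + 4, 110^68 ≡ 38 · 18; multiplying out mod 137: 38·18 = 684 ≡ 136. Thus 110^68 ≡ 136 ≡ −1 (mod 137).
By Euler's criterion 110 is a quadratic non-residue mod 137: no k satisfies k² ≡ 110 (mod 137).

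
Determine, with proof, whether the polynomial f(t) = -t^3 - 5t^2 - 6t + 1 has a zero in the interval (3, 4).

f has no root in that interval.

The endpoint values f(3) = -89 and f(4) = -167 are both negative. Claim: f(t) < 0 for every t in (3, 4).
Shift to the endpoint 3: with t = 3 + u (0 < u < 1), one computes f(3 + u) = -u^3 - 14u^2 - 63u - 89.
The nonzero coefficients here are all negative, so for u > 0 every term is negative (or zero), and the constant term -89 is strictly negative.
So f is strictly negative on (3, 4); no root exists in the interval.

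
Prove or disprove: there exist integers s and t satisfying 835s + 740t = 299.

gcd(835, 740) = 5, so every integer of the form 835s + 740t is a multiple of 5.
But 299 is not a multiple of 5 (it leaves remainder 4).
Therefore 835s + 740t = 299 has no solution in integers.

No such integers exist.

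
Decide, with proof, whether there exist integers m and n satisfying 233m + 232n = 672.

233 and 232 are coprime, so 233m + 232n ranges over all of ℤ.
Run the Euclidean algorithm on 233 and 232: 233 = 1·232 + 1, 232 = 232·1 + 0.
Unwinding: 1 = 233 − 1·232, i.e. 233·1 + 232·(-1) = 1.
Scaling by 672 gives the particular solution (m, n) = (672, -672).
Subtracting 2·232 from m and adding 2·233 to n gives the tidier solution (208, -206).
Check: 233·208 + 232·(-206) = 48464 − 47792 = 672. ✓

m = 208, n = -206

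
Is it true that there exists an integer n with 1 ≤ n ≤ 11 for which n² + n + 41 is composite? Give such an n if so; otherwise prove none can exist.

The values for n = 1, 2, …, 11 are 43, 47, 53, 61, 71, 83, 97, 113, 131, 151, 173, and each of these is prime.
So no value in the range makes the expression composite.

There is no such integer n in that range.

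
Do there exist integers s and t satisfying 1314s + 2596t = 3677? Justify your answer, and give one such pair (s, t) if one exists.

Both 1314 and 2596 are divisible by gcd(1314, 2596) = 2, hence so is any combination 1314s + 2596t.
But 3677 is not a multiple of 2 (it leaves remainder 1).
Hence no integers s, t satisfy the equation.

No such integers exist.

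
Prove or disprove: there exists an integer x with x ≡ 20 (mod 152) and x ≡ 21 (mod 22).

Both moduli are multiples of 2 = gcd(152, 22), so any solution would satisfy x ≡ 20 and x ≡ 21 modulo 2 simultaneously.
These are incompatible: 20 − 21 = -1 is not divisible by 2.
So no integer satisfies both congruences.

There is no such integer.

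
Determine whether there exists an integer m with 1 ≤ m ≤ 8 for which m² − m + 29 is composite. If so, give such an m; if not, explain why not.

At m = 8: 8² − 8 + 29 = 85 = 5·17, which is composite.

m = 8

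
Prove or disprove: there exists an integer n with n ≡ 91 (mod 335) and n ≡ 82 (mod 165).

gcd(335, 165) = 5. If n ≡ 91 (mod 335) and n ≡ 82 (mod 165), then n ≡ 91 (mod 5) and n ≡ 82 (mod 5).
But 91 mod 5 = 1 while 82 mod 5 = 2, a contradiction.
So no integer satisfies both congruences.

No, no such integer exists.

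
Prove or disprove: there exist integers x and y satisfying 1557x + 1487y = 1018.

1557 and 1487 are coprime, so 1557x + 1487y ranges over all of ℤ.
Euclidean algorithm: 1557 = 1·1487 + 70, 1487 = 21·70 + 17, 70 = 4·17 + 2, 17 = 8·2 + 1, 2 = 2·1 + 0.
Unwinding: 1 = 17 − 8·2 = 17 − 8·(70 − 4·17) = −8·70 + 33·17 = −8·70 + 33·(1487 − 21·70) = 33·1487 − 701·70 = 33·1487 − 701·(1557 − 1·1487) = −701·1557 + 734·1487, i.e. 1557·(-701) + 1487·734 = 1.
Scaling by 1018 gives the particular solution (x, y) = (-713618, 747212).
Adding 480·1487 to x and subtracting 480·1557 from y gives the tidier solution (142, -148).
Indeed 1557·142 + 1487·(-148) = 221094 − 220076 = 1018.

x = 142, y = -148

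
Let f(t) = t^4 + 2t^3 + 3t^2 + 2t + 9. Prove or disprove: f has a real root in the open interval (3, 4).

The endpoint values f(3) = 177 and f(4) = 449 are both positive. Claim: f(t) > 0 for every t in (3, 4).
Shift to the endpoint 3: with t = 3 + u (0 < u < 1), one computes f(3 + u) = u^4 + 14u^3 + 75u^2 + 182u + 177.
All 5 nonzero coefficients of this polynomial in u are positive; hence for u > 0 the value is a sum of positive terms (the constant 177 among them).
Therefore f(t) > 0 throughout (3, 4), and f has no zero there.

No such root exists.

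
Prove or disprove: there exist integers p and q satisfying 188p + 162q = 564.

gcd(188, 162) = 2, and 2 divides 564, so integer solutions exist.
Dividing through by 2 reduces the equation to 94p + 81q = 282.
Dividing repeatedly: 94 = 1·81 + 13, 81 = 6·13 + 3, 13 = 4·3 + 1, 3 = 3·1 + 0.
Back-substituting, 1 = 13 − 4·3 = 13 − 4·(81 − 6·13) = −4·81 + 25·13 = −4·81 + 25·(94 − 1·81) = 25·94 − 29·81; that is, 94·25 + 81·(-29) = 1.
Scaling by 282 gives the particular solution (p, q) = (7050, -8178).
Shifting by a multiple of (81, −94) keeps it a solution: p = 7050 − 87·81 = 3, q = -8178 + 87·94 = 0.
Indeed 188·3 + 162·0 = 564 + 0 = 564.

p = 3, q = 0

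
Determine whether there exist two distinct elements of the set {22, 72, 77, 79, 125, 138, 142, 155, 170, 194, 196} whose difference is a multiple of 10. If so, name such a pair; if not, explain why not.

Reduce each element mod 10: 22↦2, 72↦2, 77↦7, 79↦9, 125↦5, 138↦8, 142↦2, 155↦5, 170↦0, 194↦4, 196↦6. The residue 2 repeats (at 22 and 72), and 72 − 22 = 50 = 5·10.

The pair (22, 72) works.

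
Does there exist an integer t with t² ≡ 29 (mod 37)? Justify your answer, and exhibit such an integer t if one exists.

37 is prime, so by Euler's criterion 29 is a square mod 37 iff 29^((37−1)/2) = 29^18 ≡ 1 (mod 37).
Repeated squaring mod 37: 29^2 = 841 ≡ 27; 29^4 ≡ 27² = 729 ≡ 26; 29^8 ≡ 26² = 676 ≡ 10; 29^16 ≡ 10² = 100 ≡ 26.
Since 18 = 16 + 2, 29^18 ≡ 26 · 27; multiplying out mod 37: 26·27 = 702 ≡ 36. Thus 29^18 ≡ 36 ≡ −1 (mod 37).
By Euler's criterion 29 is a quadratic non-residue mod 37: no t satisfies t² ≡ 29 (mod 37).

There is no such integer.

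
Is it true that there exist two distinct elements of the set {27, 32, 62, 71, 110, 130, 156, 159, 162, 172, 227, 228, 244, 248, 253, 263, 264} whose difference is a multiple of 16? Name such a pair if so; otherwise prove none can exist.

62 and 110 are such a pair.

62 mod 16 = 14 and 110 mod 16 = 14, so 110 − 62 = 48 = 3·16.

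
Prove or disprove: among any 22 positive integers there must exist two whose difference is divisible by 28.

No; for instance {104, 105, 106, 107, 108, 109, 110, 111, 112, 113, 114, 115, 116, 117, 118, 119, 120, 121, 122, 123, 124, 125} is a counterexample.

Try 22 consecutive integers, 104, 105, …, 125. Their remainders mod 28 are 20, 21, 22, 23, 24, 25, 26, 27, 0, 1, 2, 3, 4, 5, 6, 7, 8, 9, 10, 11, 12, 13 — pairwise different, as any 22 ≤ 28 consecutive integers have distinct residues.
No two share a residue, so no pair has difference divisible by 28; the claim fails for this set.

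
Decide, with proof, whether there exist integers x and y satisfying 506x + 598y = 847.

Any value of 506x + 598y is a multiple of gcd(506, 598) = 46.
However 847 leaves remainder 19 on division by 46.
Therefore 506x + 598y = 847 has no solution in integers.

There are no such integers.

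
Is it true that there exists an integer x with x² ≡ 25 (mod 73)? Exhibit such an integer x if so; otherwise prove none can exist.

Take x = 5. Then 5² = 25, and since 0 ≤ 25 < 73 this is already reduced: 5² ≡ 25 (mod 73).

x = 5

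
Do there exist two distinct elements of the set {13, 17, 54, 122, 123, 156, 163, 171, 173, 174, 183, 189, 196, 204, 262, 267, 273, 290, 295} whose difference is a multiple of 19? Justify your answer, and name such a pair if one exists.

Reduce each element modulo 19: 13↦13, 17↦17, 54↦16, 122↦8, 123↦9, 156↦4, 163↦11, 171↦0, 173↦2, 174↦3, 183↦12, 189↦18, 196↦6, 204↦14, 262↦15, 267↦1, 273↦7, 290↦5, 295↦10.
No residue repeats among the 19 elements, so no pair has difference ≡ 0 (mod 19).

No, no such pair exists.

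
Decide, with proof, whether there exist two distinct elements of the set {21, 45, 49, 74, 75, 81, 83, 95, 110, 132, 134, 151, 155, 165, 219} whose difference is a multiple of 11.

The pair (21, 219) works.

21 mod 11 = 10 and 219 mod 11 = 10, so 219 − 21 = 198 = 18·11.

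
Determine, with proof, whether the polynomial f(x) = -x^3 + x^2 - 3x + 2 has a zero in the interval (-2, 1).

Such a root exists.

f(-2) = 20 and f(1) = -1, which have opposite signs.
f is continuous everywhere (it is a polynomial), in particular on [-2, 1].
By the Intermediate Value Theorem f must vanish at some point of (-2, 1).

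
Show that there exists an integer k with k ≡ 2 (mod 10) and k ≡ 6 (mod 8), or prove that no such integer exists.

Here gcd(10, 8) = 2, and both 2 and 6 leave remainder 0 mod 2, so the system is consistent.
List candidates k ≡ 2 (mod 10): 2, 12, 22. Modulo 8 these are 2, 4, 6; 22 gives 6 as required.
Indeed 22 ≡ 2 (mod 10) and 22 ≡ 6 (mod 8).

k = 22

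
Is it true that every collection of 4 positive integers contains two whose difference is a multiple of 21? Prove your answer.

Consider the 4 integers 23, 24, 25, 26. They lie in distinct residue classes modulo 21, since 4 ≤ 21.
The differences between them range over 1, …, 3, none of which is divisible by 21.

No; for instance {23, 24, 25, 26} is a counterexample.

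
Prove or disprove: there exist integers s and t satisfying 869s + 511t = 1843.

s = 352, t = -595

869 and 511 are coprime, so 869s + 511t ranges over all of ℤ.
Euclidean algorithm: 869 = 1·511 + 358, 511 = 1·358 + 153, 358 = 2·153 + 52, 153 = 2·52 + 49, 52 = 1·49 + 3, 49 = 16·3 + 1, 3 = 3·1 + 0.
Back-substituting, 1 = 49 − 16·3 = 49 − 16·(52 − 1·49) = −16·52 + 17·49 = −16·52 + 17·(153 − 2·52) = 17·153 − 50·52 = 17·153 − 50·(358 − 2·153) = −50·358 + 117·153 = −50·358 + 117·(511 − 1·358) = 117·511 − 167·358 = 117·511 − 167·(869 − 1·511) = −167·869 + 284·511; that is, 869·(-167) + 511·284 = 1.
Times 1843: 869·(-307781) + 511·523412 = 1843, so (-307781, 523412) solves it.
Adding 603·511 to s and subtracting 603·869 from t gives the tidier solution (352, -595).
Check: 869·352 + 511·(-595) = 305888 − 304045 = 1843. ✓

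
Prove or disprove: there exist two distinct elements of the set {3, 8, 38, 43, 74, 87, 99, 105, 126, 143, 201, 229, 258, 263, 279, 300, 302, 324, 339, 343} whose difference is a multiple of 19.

74 and 302 are such a pair.

Both 74 and 302 leave remainder 17 on division by 19; their difference 228 = 12·19 is a multiple of 19.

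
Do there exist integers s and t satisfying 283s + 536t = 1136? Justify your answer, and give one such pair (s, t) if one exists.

283 and 536 are coprime, so 283s + 536t ranges over all of ℤ.
Run the Euclidean algorithm on 536 and 283: 536 = 1·283 + 253, 283 = 1·253 + 30, 253 = 8·30 + 13, 30 = 2·13 + 4, 13 = 3·4 + 1, 4 = 4·1 + 0.
Unwinding: 1 = 13 − 3·4 = 13 − 3·(30 − 2·13) = −3·30 + 7·13 = −3·30 + 7·(253 − 8·30) = 7·253 − 59·30 = 7·253 − 59·(283 − 1·253) = −59·283 + 66·253 = −59·283 + 66·(536 − 1·283) = 66·536 − 125·283, i.e. 283·(-125) + 536·66 = 1.
Times 1136: 283·(-142000) + 536·74976 = 1136, so (-142000, 74976) solves it.
The general solution is s = -142000 + 536k, t = 74976 − 283k; taking k = 265 gives the smaller pair s = 40, t = -19.
Check: 283·40 + 536·(-19) = 11320 − 10184 = 1136. ✓

s = 40, t = -19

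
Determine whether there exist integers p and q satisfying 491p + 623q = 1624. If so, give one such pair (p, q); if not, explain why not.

491 and 623 are coprime, so 491p + 623q ranges over all of ℤ.
Dividing repeatedly: 623 = 1·491 + 132, 491 = 3·132 + 95, 132 = 1·95 + 37, 95 = 2·37 + 21, 37 = 1·21 + 16, 21 = 1·16 + 5, 16 = 3·5 + 1, 5 = 5·1 + 0.
Unwinding: 1 = 16 − 3·5 = 16 − 3·(21 − 1·16) = −3·21 + 4·16 = −3·21 + 4·(37 − 1·21) = 4·37 − 7·21 = 4·37 − 7·(95 − 2·37) = −7·95 + 18·37 = −7·95 + 18·(132 − 1·95) = 18·132 − 25·95 = 18·132 − 25·(491 − 3·132) = −25·491 + 93·132 = −25·491 + 93·(623 − 1·491) = 93·623 − 118·491, i.e. 491·(-118) + 623·93 = 1.
Times 1624: 491·(-191632) + 623·151032 = 1624, so (-191632, 151032) solves it.
Adding 308·623 to p and subtracting 308·491 from q gives the tidier solution (252, -196).
Check: 491·252 + 623·(-196) = 123732 − 122108 = 1624. ✓

p = 252, q = -196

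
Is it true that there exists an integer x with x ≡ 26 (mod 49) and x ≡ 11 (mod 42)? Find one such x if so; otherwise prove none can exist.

No such integer exists.

Reduce both congruences modulo 7, which divides 49 and 42: they say x ≡ 26 (mod 7) and x ≡ 11 (mod 7).
But 26 mod 7 = 5 while 11 mod 7 = 4, a contradiction.
So no integer satisfies both congruences.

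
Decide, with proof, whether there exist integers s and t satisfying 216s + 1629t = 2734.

Both 216 and 1629 are divisible by gcd(216, 1629) = 9, hence so is any combination 216s + 1629t.
But 2734 = 9·303 + 7, so 9 ∤ 2734.
So the equation is unsolvable over ℤ.

No, no such integers exist.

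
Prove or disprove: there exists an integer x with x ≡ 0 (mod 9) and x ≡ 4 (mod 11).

gcd(9, 11) = 1, so the Chinese Remainder Theorem guarantees exactly one residue class mod 99 satisfying both.
Any solution of the first congruence is x = 0 + 9t; substituting into the second, 9t ≡ 4 − 0 ≡ 4 (mod 11).
Note 9·5 = 45 ≡ 1 (mod 11) (as 45 − 1 = 4·11), so 9⁻¹ ≡ 5.
Therefore t ≡ 5·4 = 20 ≡ 9 (mod 11).
With t = 9: x = 0 + 9·9 = 81.
Indeed 81 ≡ 0 (mod 9) and 81 ≡ 4 (mod 11).

x = 81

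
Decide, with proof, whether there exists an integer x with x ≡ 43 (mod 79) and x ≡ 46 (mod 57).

gcd(79, 57) = 1, so the Chinese Remainder Theorem guarantees exactly one residue class mod 4503 satisfying both.
Any solution of the first congruence is x = 43 + 79t; substituting into the second, 79t ≡ 46 − 43 ≡ 3 (mod 57).
79 ≡ 22 (mod 57), so this reads 22t ≡ 3 (mod 57). Invert 22 mod 57 by the Euclidean algorithm: 57 = 2·22 + 13, 22 = 1·13 + 9, 13 = 1·9 + 4, 9 = 2·4 + 1, 4 = 4·1 + 0; back-substituting, 1 = 9 − 2·4 = 9 − 2·(13 − 1·9) = −2·13 + 3·9 = −2·13 + 3·(22 − 1·13) = 3·22 − 5·13 = 3·22 − 5·(57 − 2·22) = −5·57 + 13·22. Hence 22·13 ≡ 1, so 22⁻¹ ≡ 13 (mod 57).
Multiplying by 13: t ≡ 13·3 = 39 (mod 57).
With t = 39: x = 43 + 79·39 = 3124.
Check: 3124 mod 79 = 43, 3124 mod 57 = 46. ✓

x = 3124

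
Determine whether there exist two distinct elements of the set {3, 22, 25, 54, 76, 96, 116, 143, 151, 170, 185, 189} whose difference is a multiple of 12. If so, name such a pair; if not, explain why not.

Reduce each element modulo 12: 3↦3, 22↦10, 25↦1, 54↦6, 76↦4, 96↦0, 116↦8, 143↦11, 151↦7, 170↦2, 185↦5, 189↦9.
No residue repeats among the 12 elements, so no pair has difference ≡ 0 (mod 12).

No such pair exists.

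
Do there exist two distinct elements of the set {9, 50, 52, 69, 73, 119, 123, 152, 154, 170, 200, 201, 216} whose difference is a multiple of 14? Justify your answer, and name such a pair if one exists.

No, no such pair exists.

Residues mod 14: 9↦9, 50↦8, 52↦10, 69↦13, 73↦3, 119↦7, 123↦11, 152↦12, 154↦0, 170↦2, 200↦4, 201↦5, 216↦6.
These 13 residues are pairwise different, hence no difference of two elements is divisible by 14.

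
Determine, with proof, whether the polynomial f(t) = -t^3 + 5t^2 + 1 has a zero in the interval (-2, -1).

f has no root in that interval.

f(-2) = 29 and f(-1) = 7, both positive, so a sign-change argument is unavailable; we show f keeps this sign on the whole interval.
Substitute t = -1 − u, where 0 < u < 1 on the interval. Expanding, f(-1 − u) = u^3 + 8u^2 + 13u + 7.
The nonzero coefficients here are all positive, so for u > 0 every term is positive (or zero), and the constant term 7 is strictly positive.
Therefore f(t) > 0 throughout (-2, -1), and f has no zero there.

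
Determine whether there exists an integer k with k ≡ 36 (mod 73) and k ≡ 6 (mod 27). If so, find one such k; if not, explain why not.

gcd(73, 27) = 1, so the Chinese Remainder Theorem guarantees exactly one residue class mod 1971 satisfying both.
Write k = 36 + 73t and require 36 + 73t ≡ 6 (mod 27), i.e. 73t ≡ 24 (mod 27).
73 ≡ 19 (mod 27), so this reads 19t ≡ 24 (mod 27). To invert 19 modulo 27: 27 = 1·19 + 8, 19 = 2·8 + 3, 8 = 2·3 + 2, 3 = 1·2 + 1, 2 = 2·1 + 0, and unwinding, 1 = 3 − 1·2 = 3 − (8 − 2·3) = −8 + 3·3 = −8 + 3·(19 − 2·8) = 3·19 − 7·8 = 3·19 − 7·(27 − 1·19) = −7·27 + 10·19. Thus 19⁻¹ ≡ 10 (mod 27).
Multiplying by 10: t ≡ 10·24 = 240 ≡ 24 (mod 27).
With t = 24: k = 36 + 73·24 = 1788.
Indeed 1788 ≡ 36 (mod 73) and 1788 ≡ 6 (mod 27).

k = 1788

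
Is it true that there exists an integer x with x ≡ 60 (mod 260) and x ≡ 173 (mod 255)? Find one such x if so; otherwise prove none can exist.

There is no such integer.

Reduce both congruences modulo 5, which divides 260 and 255: they say x ≡ 60 (mod 5) and x ≡ 173 (mod 5).
These are incompatible: 60 − 173 = -113 is not divisible by 5.
Therefore no such x exists.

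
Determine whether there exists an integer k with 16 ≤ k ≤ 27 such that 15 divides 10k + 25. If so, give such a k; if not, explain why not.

At k = 16 the value 185 is not a multiple of 15. At k = 17 we get 10·17 + 25 = 195, and 195 = 15·13.

k = 17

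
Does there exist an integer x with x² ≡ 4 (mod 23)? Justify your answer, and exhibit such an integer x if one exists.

x = 21 works: 21² = 441, and 441 − 4 = 437 = 19·23.

x = 21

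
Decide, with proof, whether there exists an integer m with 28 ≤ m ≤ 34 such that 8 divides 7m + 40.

m = 32

Try m = 32: 7·32 + 40 = 264 = 33·8, which is divisible by 8.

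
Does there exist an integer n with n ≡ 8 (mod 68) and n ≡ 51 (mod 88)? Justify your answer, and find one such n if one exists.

No, no such integer exists.

Reduce both congruences modulo 4, which divides 68 and 88: they say n ≡ 8 (mod 4) and n ≡ 51 (mod 4).
However 8 ≡ 0 and 51 ≡ 3 (mod 4), and 0 ≠ 3.
So no integer satisfies both congruences.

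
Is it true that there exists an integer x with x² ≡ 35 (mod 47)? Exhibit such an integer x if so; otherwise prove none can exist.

No such integer exists.

Apply Euler's criterion with the prime 47: 35 is a quadratic residue iff 35^23 ≡ 1 (mod 47), and a non-residue iff it is ≡ −1.
Squaring successively (mod 47): 35^2 = 1225 ≡ 3; 35^4 ≡ 3² = 9 ≡ 9; 35^8 ≡ 9² = 81 ≡ 34; 35^16 ≡ 34² = 1156 ≡ 28.
Since 23 = 16 + 4 + 2 + 1, 35^23 ≡ 28 · 9 · 3 · 35; multiplying out mod 47: 28·9 = 252 ≡ 17, then 17·3 = 51 ≡ 4, then 4·35 = 140 ≡ 46. Thus 35^23 ≡ 46 ≡ −1 (mod 47).
By Euler's criterion 35 is a quadratic non-residue mod 47: no x satisfies x² ≡ 35 (mod 47).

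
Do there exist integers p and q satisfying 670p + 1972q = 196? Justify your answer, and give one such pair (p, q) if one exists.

p = 742, q = -252

gcd(670, 1972) = 2, and 2 divides 196, so integer solutions exist.
Dividing through by 2 reduces the equation to 335p + 986q = 98.
Dividing repeatedly: 986 = 2·335 + 316, 335 = 1·316 + 19, 316 = 16·19 + 12, 19 = 1·12 + 7, 12 = 1·7 + 5, 7 = 1·5 + 2, 5 = 2·2 + 1, 2 = 2·1 + 0.
Working back up the chain: 1 = 5 − 2·2 = 5 − 2·(7 − 1·5) = −2·7 + 3·5 = −2·7 + 3·(12 − 1·7) = 3·12 − 5·7 = 3·12 − 5·(19 − 1·12) = −5·19 + 8·12 = −5·19 + 8·(316 − 16·19) = 8·316 − 133·19 = 8·316 − 133·(335 − 1·316) = −133·335 + 141·316 = −133·335 + 141·(986 − 2·335) = 141·986 − 415·335. So 335·(-415) + 986·141 = 1.
Multiplying through by 98: p = (-415)·98 = -40670, q = 141·98 = 13818 is a solution.
Shifting by a multiple of (986, −335) keeps it a solution: p = -40670 + 42·986 = 742, q = 13818 − 42·335 = -252.
Check: 670·742 + 1972·(-252) = 497140 − 496944 = 196. ✓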